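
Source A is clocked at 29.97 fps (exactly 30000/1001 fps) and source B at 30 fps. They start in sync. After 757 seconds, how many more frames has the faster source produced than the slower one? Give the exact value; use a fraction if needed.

A emits 30000/1001 × 757 = 22710000/1001 frames; B emits 30 × 757 = 22710.
Difference = 22710/1001 frames (≈ 22.6873); B is ahead of A.

22710/1001 frames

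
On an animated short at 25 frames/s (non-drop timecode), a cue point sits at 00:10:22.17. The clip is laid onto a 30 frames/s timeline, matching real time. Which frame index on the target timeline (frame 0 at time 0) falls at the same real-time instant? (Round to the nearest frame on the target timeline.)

Source frame index: (0×3600 + 10×60 + 22) × 25 + 17 = 15567.
Real time: 15567 / (25) = 15567/25 s.
Target frame: (15567/25) × (30) = 93402/5 ≈ 18680.400 → 18680.

frame 18680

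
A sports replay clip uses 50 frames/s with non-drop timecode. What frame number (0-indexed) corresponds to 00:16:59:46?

frame 50996

Total seconds to the label: (0 × 3600 + 16 × 60 + 59) = 1019.
Frame index = 1019 × 50 + 46 = 50996.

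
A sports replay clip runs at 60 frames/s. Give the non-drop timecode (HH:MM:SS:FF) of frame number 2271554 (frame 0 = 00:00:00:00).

10:30:59:14

2271554 ÷ 60 = 37859 full seconds, remainder 14 frames.
37859 s = 10 h 30 min 59 s.
Timecode: 10:30:59:14.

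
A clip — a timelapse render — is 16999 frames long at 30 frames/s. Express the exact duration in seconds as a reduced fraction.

Running time = 16999 ÷ (30) = 16999 × 1/30 = 16999/30 s.

16999/30 seconds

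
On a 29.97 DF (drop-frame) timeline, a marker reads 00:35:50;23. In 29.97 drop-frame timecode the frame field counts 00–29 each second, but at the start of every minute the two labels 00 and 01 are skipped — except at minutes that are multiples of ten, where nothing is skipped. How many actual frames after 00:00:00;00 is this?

64459

Complete 10-minute blocks: 3, each 17982 frames → 53946.
Remaining 5 whole minutes in the current block: 1800 + 4 × 1798 = 8992 frames.
Within the current minute: 50 × 30 + 23 − 2 = 1521 (labels ;00/;01 skipped at this minute). Total = 53946 + 8992 + 1521 = 64459.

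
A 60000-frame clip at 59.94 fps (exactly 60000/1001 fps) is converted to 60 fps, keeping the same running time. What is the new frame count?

60060 frames

Target frames = source frames × (target rate / source rate) = 60000 × (60)/(60000/1001) = 60000 × 1001/1000 = 60060.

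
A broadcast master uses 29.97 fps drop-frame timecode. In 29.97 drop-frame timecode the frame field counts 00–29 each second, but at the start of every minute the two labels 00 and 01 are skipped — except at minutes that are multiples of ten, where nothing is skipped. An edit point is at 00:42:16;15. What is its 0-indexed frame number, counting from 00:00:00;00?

Complete 10-minute blocks: 4, each 17982 frames → 71928.
Remaining 2 whole minutes in the current block: 1800 + 1 × 1798 = 3598 frames.
Within the current minute: 16 × 30 + 15 − 2 = 493 (labels ;00/;01 skipped at this minute). Total = 71928 + 3598 + 493 = 76019.

76019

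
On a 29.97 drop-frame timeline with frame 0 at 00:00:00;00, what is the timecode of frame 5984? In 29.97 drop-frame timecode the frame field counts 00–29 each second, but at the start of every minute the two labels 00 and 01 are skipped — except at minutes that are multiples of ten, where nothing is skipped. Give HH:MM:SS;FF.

00:03:19;20

Ten DF minutes hold 17982 frames, so frame 5984 lies in block 0 (frames 0–17981) with 5984 frames into that block.
The block's first minute is 1800 frames and the rest 1798 each; 5984 frames reaches minute 3, so 0 × 18 + 3 × 2 = 6 labels have been skipped so far.
Adding those back, label number 5984 + 6 = 5990 at 30 labels/s is 199 s + 20 f = 0 h 3 min 19 s frame 20, i.e. 00:03:19;20.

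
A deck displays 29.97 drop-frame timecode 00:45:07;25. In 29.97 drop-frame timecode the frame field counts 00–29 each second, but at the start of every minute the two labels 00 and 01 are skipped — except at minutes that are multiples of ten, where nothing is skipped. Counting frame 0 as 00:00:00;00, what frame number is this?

Complete 10-minute blocks: 4, each 17982 frames → 71928.
Remaining 5 whole minutes in the current block: 1800 + 4 × 1798 = 8992 frames.
Within the current minute: 7 × 30 + 25 − 2 = 233 (labels ;00/;01 skipped at this minute). Total = 71928 + 8992 + 233 = 81153.

81153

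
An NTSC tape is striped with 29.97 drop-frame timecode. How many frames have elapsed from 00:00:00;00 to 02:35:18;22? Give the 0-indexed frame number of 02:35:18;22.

As if non-drop at 30 labels/s: (2 × 3600 + 35 × 60 + 18) × 30 + 22 = 279562.
Minute boundaries passed: 155; those not divisible by 10: 155 − 15 = 140; dropped labels = 2 × 140 = 280.
Actual frame index = 279562 − 280 = 279282.

279282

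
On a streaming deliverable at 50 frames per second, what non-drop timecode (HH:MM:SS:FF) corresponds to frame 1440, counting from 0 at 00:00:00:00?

1440 ÷ 50 = 28 full seconds, remainder 40 frames.
28 s = 0 h 0 min 28 s.
Timecode: 00:00:28:40.

00:00:28:40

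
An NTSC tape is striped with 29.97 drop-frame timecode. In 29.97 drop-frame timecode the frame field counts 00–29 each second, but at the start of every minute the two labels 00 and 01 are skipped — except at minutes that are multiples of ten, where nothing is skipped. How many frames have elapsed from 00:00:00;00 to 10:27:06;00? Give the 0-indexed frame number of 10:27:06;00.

1127650

Complete 10-minute blocks: 62, each 17982 frames → 1114884.
Remaining 7 whole minutes in the current block: 1800 + 6 × 1798 = 12588 frames.
Within the current minute: 6 × 30 + 0 − 2 = 178 (labels ;00/;01 skipped at this minute). Total = 1114884 + 12588 + 178 = 1127650.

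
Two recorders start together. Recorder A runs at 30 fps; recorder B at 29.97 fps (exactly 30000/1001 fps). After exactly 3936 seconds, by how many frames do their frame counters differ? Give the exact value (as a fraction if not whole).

A emits 30 × 3936 = 118080 frames; B emits 30000/1001 × 3936 = 118080000/1001.
Difference = 118080/1001 frames (≈ 117.9620); B is behind A.

118080/1001 frames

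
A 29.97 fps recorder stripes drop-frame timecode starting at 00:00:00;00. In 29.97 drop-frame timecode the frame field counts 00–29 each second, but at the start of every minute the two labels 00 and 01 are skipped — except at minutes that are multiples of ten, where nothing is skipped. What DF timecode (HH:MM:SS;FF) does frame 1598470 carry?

Each 10-minute DF block holds 10 × 60 × 30 − 9 × 2 = 17982 frames. 1598470 ÷ 17982 → 88 full blocks, remainder 16054.
Within the partial block the first minute is 1800 frames and each further minute 1798, so 8 further minute boundaries passed. Total skipped labels = 18 × 88 + 2 × 8 = 1600.
Non-drop label index = 1598470 + 1600 = 1600070; at 30 labels/s that is 14:48:55:20, i.e. DF 14:48:55;20.

14:48:55;20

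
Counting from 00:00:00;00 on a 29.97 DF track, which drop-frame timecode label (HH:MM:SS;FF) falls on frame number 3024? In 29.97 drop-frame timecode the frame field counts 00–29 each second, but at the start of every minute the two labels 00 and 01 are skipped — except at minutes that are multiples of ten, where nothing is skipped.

00:01:40;26

Each 10-minute DF block holds 10 × 60 × 30 − 9 × 2 = 17982 frames. 3024 ÷ 17982 → 0 full blocks, remainder 3024.
Within the partial block the first minute is 1800 frames and each further minute 1798, so 1 further minute boundary passed. Total skipped labels = 18 × 0 + 2 × 1 = 2.
Non-drop label index = 3024 + 2 = 3026; at 30 labels/s that is 00:01:40:26, i.e. DF 00:01:40;26.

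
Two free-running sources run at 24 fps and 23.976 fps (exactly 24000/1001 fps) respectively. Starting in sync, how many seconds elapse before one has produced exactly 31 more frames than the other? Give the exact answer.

The gap grows by |24000/1001 − 24| = 24/1001 frames per second.
Time for a 31-frame gap: 31 ÷ (24/1001) = 31031/24 s.

31031/24 seconds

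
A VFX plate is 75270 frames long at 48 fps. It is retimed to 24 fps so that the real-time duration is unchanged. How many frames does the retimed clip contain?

37635 frames

Target frames = source frames × (target rate / source rate) = 75270 × (24)/(48) = 75270 × 1/2 = 37635.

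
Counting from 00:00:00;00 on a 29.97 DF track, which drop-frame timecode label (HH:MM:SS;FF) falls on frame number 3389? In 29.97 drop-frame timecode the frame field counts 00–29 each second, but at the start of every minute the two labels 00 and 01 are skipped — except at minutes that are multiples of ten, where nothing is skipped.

00:01:53;01

Ten DF minutes hold 17982 frames, so frame 3389 lies in block 0 (frames 0–17981) with 3389 frames into that block.
The block's first minute is 1800 frames and the rest 1798 each; 3389 frames reaches minute 1, so 0 × 18 + 1 × 2 = 2 labels have been skipped so far.
Adding those back, label number 3389 + 2 = 3391 at 30 labels/s is 113 s + 1 f = 0 h 1 min 53 s frame 1, i.e. 00:01:53;01.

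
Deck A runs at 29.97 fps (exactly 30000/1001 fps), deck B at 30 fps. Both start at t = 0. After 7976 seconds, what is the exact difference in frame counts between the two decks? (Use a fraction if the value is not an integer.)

A emits 30000/1001 × 7976 = 239280000/1001 frames; B emits 30 × 7976 = 239280.
Difference = 239280/1001 frames (≈ 239.0410); B is ahead of A.

239280/1001 frames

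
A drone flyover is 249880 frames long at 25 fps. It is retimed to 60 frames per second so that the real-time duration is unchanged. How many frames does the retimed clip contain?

Target frames = source frames × (target rate / source rate) = 249880 × (60)/(25) = 249880 × 12/5 = 599712.

599712 frames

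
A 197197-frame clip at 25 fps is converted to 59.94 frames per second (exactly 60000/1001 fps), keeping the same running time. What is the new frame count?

Target frames = source frames × (target rate / source rate) = 197197 × (60000/1001)/(25) = 197197 × 2400/1001 = 472800.

472800 frames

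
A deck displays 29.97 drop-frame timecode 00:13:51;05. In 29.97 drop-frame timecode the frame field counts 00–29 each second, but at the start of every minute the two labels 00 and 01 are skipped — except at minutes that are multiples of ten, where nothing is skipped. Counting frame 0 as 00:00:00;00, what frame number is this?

24911

As if non-drop at 30 labels/s: (0 × 3600 + 13 × 60 + 51) × 30 + 5 = 24935.
Minute boundaries passed: 13; those not divisible by 10: 13 − 1 = 12; dropped labels = 2 × 12 = 24.
Actual frame index = 24935 − 24 = 24911.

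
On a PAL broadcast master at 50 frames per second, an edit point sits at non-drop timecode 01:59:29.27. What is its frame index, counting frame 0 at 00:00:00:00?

Total seconds to the label: (1 × 3600 + 59 × 60 + 29) = 7169.
Frame index = 7169 × 50 + 27 = 358477.

358477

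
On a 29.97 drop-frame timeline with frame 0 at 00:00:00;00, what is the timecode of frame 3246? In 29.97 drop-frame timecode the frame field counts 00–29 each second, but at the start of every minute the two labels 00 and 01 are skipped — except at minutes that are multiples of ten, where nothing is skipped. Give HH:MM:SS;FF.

Each 10-minute DF block holds 10 × 60 × 30 − 9 × 2 = 17982 frames. 3246 ÷ 17982 → 0 full blocks, remainder 3246.
Within the partial block the first minute is 1800 frames and each further minute 1798, so 1 further minute boundary passed. Total skipped labels = 18 × 0 + 2 × 1 = 2.
Non-drop label index = 3246 + 2 = 3248; at 30 labels/s that is 00:01:48:08, i.e. DF 00:01:48;08.

00:01:48;08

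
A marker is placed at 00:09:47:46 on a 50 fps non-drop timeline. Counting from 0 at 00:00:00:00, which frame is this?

frame 29396

Total seconds to the label: (0 × 3600 + 9 × 60 + 47) = 587.
Frame index = 587 × 50 + 46 = 29396.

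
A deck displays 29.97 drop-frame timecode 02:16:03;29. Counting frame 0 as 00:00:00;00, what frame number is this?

244673

As if non-drop at 30 labels/s: (2 × 3600 + 16 × 60 + 3) × 30 + 29 = 244919.
Minute boundaries passed: 136; those not divisible by 10: 136 − 13 = 123; dropped labels = 2 × 123 = 246.
Actual frame index = 244919 − 246 = 244673.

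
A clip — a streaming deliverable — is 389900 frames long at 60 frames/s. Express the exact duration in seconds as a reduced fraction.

Running time = 389900 ÷ (60) = 389900 × 1/60 = 19495/3 s.

19495/3 seconds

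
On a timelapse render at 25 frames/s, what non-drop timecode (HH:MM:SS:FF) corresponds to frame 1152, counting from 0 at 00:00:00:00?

1152 ÷ 25 = 46 full seconds, remainder 2 frames.
46 s = 0 h 0 min 46 s.
Timecode: 00:00:46:02.

00:00:46:02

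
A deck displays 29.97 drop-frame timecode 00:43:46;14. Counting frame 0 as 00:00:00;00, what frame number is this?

Complete 10-minute blocks: 4, each 17982 frames → 71928.
Remaining 3 whole minutes in the current block: 1800 + 2 × 1798 = 5396 frames.
Within the current minute: 46 × 30 + 14 − 2 = 1392 (labels ;00/;01 skipped at this minute). Total = 71928 + 5396 + 1392 = 78716.

78716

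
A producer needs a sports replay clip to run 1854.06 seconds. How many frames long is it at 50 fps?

Frames = 1854.06 × 50 = 92703.

92703 frames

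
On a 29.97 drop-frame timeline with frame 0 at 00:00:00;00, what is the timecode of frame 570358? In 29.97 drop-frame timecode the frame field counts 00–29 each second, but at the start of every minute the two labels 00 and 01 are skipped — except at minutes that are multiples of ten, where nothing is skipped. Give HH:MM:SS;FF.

Ten DF minutes hold 17982 frames, so frame 570358 lies in block 31 (frames 557442–575423) with 12916 frames into that block.
The block's first minute is 1800 frames and the rest 1798 each; 12916 frames reaches minute 7, so 31 × 18 + 7 × 2 = 572 labels have been skipped so far.
Adding those back, label number 570358 + 572 = 570930 at 30 labels/s is 19031 s + 0 f = 5 h 17 min 11 s frame 0, i.e. 05:17:11;00.

05:17:11;00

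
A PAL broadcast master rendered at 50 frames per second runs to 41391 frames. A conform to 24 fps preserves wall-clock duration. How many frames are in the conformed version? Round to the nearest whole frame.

19868 frames

Frames at target rate = 41391 × (24) / (50) = 496692/25 ≈ 19867.680.
Nearest whole frame: 19868.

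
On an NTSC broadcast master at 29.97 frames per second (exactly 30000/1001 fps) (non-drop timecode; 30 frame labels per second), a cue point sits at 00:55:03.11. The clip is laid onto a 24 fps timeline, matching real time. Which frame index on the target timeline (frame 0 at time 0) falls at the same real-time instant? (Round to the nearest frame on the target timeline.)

frame 79360

Source frame index: (0×3600 + 55×60 + 3) × 30 + 11 = 99101.
Real time: 99101 / (30000/1001) = 99200101/30000 s.
Target frame: (99200101/30000) × (24) = 99200101/1250 ≈ 79360.081 → 79360.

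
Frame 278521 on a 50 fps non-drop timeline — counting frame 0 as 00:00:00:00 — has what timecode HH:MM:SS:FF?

01:32:50:21

278521 ÷ 50 = 5570 full seconds, remainder 21 frames.
5570 s = 1 h 32 min 50 s.
Timecode: 01:32:50:21.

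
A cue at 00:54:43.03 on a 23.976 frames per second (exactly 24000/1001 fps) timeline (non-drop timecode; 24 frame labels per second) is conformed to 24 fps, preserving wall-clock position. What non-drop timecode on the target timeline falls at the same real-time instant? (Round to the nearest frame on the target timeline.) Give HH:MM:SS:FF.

00:54:46:10

Source frame index: (0×3600 + 54×60 + 43) × 24 + 3 = 78795.
Real time: 78795 / (24000/1001) = 5258253/1600 s.
Target frame: (5258253/1600) × (24) = 15774759/200 ≈ 78873.795 → 78874.
At 24 labels/s: frame 78874 → 00:54:46:10.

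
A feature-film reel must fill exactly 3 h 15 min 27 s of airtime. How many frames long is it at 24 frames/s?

3 h 15 min 27 s = 11727 s.
Frames = 11727 × 24 = 281448.

281448 frames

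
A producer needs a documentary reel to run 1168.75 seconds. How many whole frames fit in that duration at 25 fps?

Frames = 1168.75 × 25 = 116875/4 ≈ 29218.7500.
Complete frames: 29218.

29218 frames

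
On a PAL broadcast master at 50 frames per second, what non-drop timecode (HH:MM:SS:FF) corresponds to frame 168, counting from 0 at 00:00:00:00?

168 ÷ 50 = 3 full seconds, remainder 18 frames.
3 s = 0 h 0 min 3 s.
Timecode: 00:00:03:18.

00:00:03:18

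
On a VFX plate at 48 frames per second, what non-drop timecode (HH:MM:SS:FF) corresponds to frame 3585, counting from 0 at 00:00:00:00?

00:01:14:33

3585 ÷ 48 = 74 full seconds, remainder 33 frames.
74 s = 0 h 1 min 14 s.
Timecode: 00:01:14:33.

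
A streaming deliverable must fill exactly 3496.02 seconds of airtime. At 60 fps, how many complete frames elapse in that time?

Frames = 3496.02 × 60 = 1048806/5 ≈ 209761.2000.
Complete frames: 209761.

209761 frames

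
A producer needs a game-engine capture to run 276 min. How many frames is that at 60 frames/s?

276 min = 16560 s.
Frames = 16560 × 60 = 993600.

993600 frames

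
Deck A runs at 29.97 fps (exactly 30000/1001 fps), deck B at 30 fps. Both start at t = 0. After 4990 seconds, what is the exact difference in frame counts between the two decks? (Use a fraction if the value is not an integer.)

A emits 30000/1001 × 4990 = 149700000/1001 frames; B emits 30 × 4990 = 149700.
Difference = 149700/1001 frames (≈ 149.5504); B is ahead of A.

149700/1001 frames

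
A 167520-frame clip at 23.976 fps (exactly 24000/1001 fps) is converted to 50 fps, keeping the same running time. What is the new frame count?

Target frames = source frames × (target rate / source rate) = 167520 × (50)/(24000/1001) = 167520 × 1001/480 = 349349.

349349 frames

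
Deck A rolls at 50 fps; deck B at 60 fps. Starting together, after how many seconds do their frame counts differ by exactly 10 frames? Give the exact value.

1 seconds

The gap grows by |60 − 50| = 10 frames per second.
Time for a 10-frame gap: 10 ÷ (10) = 1 s.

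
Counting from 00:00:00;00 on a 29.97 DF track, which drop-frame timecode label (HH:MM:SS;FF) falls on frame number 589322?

Each 10-minute DF block holds 10 × 60 × 30 − 9 × 2 = 17982 frames. 589322 ÷ 17982 → 32 full blocks, remainder 13898.
Within the partial block the first minute is 1800 frames and each further minute 1798, so 7 further minute boundaries passed. Total skipped labels = 18 × 32 + 2 × 7 = 590.
Non-drop label index = 589322 + 590 = 589912; at 30 labels/s that is 05:27:43:22, i.e. DF 05:27:43;22.

05:27:43;22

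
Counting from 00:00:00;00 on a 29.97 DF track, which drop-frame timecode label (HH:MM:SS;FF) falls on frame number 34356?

00:19:06;12

Ten DF minutes hold 17982 frames, so frame 34356 lies in block 1 (frames 17982–35963) with 16374 frames into that block.
The block's first minute is 1800 frames and the rest 1798 each; 16374 frames reaches minute 9, so 1 × 18 + 9 × 2 = 36 labels have been skipped so far.
Adding those back, label number 34356 + 36 = 34392 at 30 labels/s is 1146 s + 12 f = 0 h 19 min 6 s frame 12, i.e. 00:19:06;12.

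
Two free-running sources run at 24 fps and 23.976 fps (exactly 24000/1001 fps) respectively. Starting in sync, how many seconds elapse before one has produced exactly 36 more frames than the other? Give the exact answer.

1501.5 seconds

The gap grows by |24000/1001 − 24| = 24/1001 frames per second.
Time for a 36-frame gap: 36 ÷ (24/1001) = 1501.5 s.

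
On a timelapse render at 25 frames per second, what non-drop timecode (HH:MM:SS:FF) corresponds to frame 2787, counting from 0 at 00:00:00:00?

00:01:51:12

2787 ÷ 25 = 111 full seconds, remainder 12 frames.
111 s = 0 h 1 min 51 s.
Timecode: 00:01:51:12.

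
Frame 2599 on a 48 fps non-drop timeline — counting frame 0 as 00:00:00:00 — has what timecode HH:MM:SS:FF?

2599 ÷ 48 = 54 full seconds, remainder 7 frames.
54 s = 0 h 0 min 54 s.
Timecode: 00:00:54:07.

00:00:54:07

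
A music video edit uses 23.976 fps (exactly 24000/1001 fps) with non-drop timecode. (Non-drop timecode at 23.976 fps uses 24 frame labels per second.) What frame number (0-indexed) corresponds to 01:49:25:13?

frame 157573

Total seconds to the label: (1 × 3600 + 49 × 60 + 25) = 6565.
Frame index = 6565 × 24 + 13 = 157573.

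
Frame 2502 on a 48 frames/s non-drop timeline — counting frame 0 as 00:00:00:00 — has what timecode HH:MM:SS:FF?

00:00:52:06

2502 ÷ 48 = 52 full seconds, remainder 6 frames.
52 s = 0 h 0 min 52 s.
Timecode: 00:00:52:06.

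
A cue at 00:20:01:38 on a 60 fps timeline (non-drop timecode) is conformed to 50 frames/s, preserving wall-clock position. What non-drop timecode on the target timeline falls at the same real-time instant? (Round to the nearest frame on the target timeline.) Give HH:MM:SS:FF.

00:20:01:32

Source frame index: (0×3600 + 20×60 + 1) × 60 + 38 = 72098.
Real time: 72098 / (60) = 36049/30 s.
Target frame: (36049/30) × (50) = 180245/3 ≈ 60081.667 → 60082.
At 50 labels/s: frame 60082 → 00:20:01:32.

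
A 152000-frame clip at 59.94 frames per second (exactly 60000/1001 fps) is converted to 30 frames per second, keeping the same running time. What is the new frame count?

Target frames = source frames × (target rate / source rate) = 152000 × (30)/(60000/1001) = 152000 × 1001/2000 = 76076.

76076 frames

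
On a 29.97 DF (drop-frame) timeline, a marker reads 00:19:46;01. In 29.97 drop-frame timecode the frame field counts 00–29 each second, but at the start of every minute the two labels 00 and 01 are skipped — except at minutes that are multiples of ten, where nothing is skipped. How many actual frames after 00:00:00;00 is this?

As if non-drop at 30 labels/s: (0 × 3600 + 19 × 60 + 46) × 30 + 1 = 35581.
Minute boundaries passed: 19; those not divisible by 10: 19 − 1 = 18; dropped labels = 2 × 18 = 36.
Actual frame index = 35581 − 36 = 35545.

35545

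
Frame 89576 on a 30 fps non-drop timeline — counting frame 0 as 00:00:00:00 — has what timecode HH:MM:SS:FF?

89576 ÷ 30 = 2985 full seconds, remainder 26 frames.
2985 s = 0 h 49 min 45 s.
Timecode: 00:49:45:26.

00:49:45:26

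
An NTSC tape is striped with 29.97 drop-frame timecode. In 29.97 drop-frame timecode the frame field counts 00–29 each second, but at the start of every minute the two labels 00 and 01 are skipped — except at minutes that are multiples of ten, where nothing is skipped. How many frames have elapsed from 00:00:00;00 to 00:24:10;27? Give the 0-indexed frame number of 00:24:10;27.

As if non-drop at 30 labels/s: (0 × 3600 + 24 × 60 + 10) × 30 + 27 = 43527.
Minute boundaries passed: 24; those not divisible by 10: 24 − 2 = 22; dropped labels = 2 × 22 = 44.
Actual frame index = 43527 − 44 = 43483.

43483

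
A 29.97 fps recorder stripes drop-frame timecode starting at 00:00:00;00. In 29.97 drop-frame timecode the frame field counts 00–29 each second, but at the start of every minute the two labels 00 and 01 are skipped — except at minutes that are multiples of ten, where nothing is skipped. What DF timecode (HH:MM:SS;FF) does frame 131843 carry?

Ten DF minutes hold 17982 frames, so frame 131843 lies in block 7 (frames 125874–143855) with 5969 frames into that block.
The block's first minute is 1800 frames and the rest 1798 each; 5969 frames reaches minute 3, so 7 × 18 + 3 × 2 = 132 labels have been skipped so far.
Adding those back, label number 131843 + 132 = 131975 at 30 labels/s is 4399 s + 5 f = 1 h 13 min 19 s frame 5, i.e. 01:13:19;05.

01:13:19;05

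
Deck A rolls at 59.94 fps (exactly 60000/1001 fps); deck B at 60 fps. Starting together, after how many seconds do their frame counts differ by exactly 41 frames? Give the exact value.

41041/60 seconds

The gap grows by |60 − 60000/1001| = 60/1001 frames per second.
Time for a 41-frame gap: 41 ÷ (60/1001) = 41041/60 s.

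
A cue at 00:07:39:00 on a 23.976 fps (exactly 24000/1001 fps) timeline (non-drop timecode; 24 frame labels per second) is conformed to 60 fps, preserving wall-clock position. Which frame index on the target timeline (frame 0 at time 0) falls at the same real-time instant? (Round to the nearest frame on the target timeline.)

frame 27568

Source frame index: (0×3600 + 7×60 + 39) × 24 + 0 = 11016.
Real time: 11016 / (24000/1001) = 459459/1000 s.
Target frame: (459459/1000) × (60) = 1378377/50 ≈ 27567.540 → 27568.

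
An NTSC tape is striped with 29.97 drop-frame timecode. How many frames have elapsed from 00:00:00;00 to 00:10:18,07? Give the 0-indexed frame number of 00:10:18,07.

Complete 10-minute blocks: 1, each 17982 frames → 17982.
Remaining 0 whole minutes in the current block: 0 frames.
Within the current minute: 18 × 30 + 7 = 547. Total = 17982 + 0 + 547 = 18529.

18529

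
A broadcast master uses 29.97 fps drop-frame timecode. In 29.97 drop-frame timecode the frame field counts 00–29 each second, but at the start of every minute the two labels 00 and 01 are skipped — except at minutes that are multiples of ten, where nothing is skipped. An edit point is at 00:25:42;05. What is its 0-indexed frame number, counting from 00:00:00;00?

Complete 10-minute blocks: 2, each 17982 frames → 35964.
Remaining 5 whole minutes in the current block: 1800 + 4 × 1798 = 8992 frames.
Within the current minute: 42 × 30 + 5 − 2 = 1263 (labels ;00/;01 skipped at this minute). Total = 35964 + 8992 + 1263 = 46219.

46219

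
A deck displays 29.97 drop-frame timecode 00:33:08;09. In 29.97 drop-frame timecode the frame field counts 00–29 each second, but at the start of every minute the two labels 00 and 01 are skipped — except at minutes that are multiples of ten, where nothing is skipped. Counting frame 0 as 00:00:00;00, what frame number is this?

59589

As if non-drop at 30 labels/s: (0 × 3600 + 33 × 60 + 8) × 30 + 9 = 59649.
Minute boundaries passed: 33; those not divisible by 10: 33 − 3 = 30; dropped labels = 2 × 30 = 60.
Actual frame index = 59649 − 60 = 59589.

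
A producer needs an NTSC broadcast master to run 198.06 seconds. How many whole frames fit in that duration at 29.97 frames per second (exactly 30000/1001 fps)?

Frames = 198.06 × 30000/1001 = 5941800/1001 ≈ 5935.8641.
Complete frames: 5935.

5935 frames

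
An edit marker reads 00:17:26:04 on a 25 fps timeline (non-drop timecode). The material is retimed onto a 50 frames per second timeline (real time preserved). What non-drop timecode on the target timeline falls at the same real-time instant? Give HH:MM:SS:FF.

Source frame index: (0×3600 + 17×60 + 26) × 25 + 4 = 26154.
Real time: 26154 / (25) = 26154/25 s.
Target frame: (26154/25) × (50) = 52308.
At 50 labels/s: frame 52308 → 00:17:26:08.

00:17:26:08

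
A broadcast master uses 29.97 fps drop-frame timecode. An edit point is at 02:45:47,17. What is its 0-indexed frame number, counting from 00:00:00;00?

Complete 10-minute blocks: 16, each 17982 frames → 287712.
Remaining 5 whole minutes in the current block: 1800 + 4 × 1798 = 8992 frames.
Within the current minute: 47 × 30 + 17 − 2 = 1425 (labels ;00/;01 skipped at this minute). Total = 287712 + 8992 + 1425 = 298129.

298129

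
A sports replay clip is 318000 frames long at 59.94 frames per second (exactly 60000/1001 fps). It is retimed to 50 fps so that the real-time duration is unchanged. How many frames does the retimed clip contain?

265265 frames

Target frames = source frames × (target rate / source rate) = 318000 × (50)/(60000/1001) = 318000 × 1001/1200 = 265265.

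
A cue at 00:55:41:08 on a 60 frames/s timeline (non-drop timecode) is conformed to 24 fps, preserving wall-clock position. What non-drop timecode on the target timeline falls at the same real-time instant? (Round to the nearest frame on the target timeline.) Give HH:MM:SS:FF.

Source frame index: (0×3600 + 55×60 + 41) × 60 + 8 = 200468.
Real time: 200468 / (60) = 50117/15 s.
Target frame: (50117/15) × (24) = 400936/5 ≈ 80187.200 → 80187.
At 24 labels/s: frame 80187 → 00:55:41:03.

00:55:41:03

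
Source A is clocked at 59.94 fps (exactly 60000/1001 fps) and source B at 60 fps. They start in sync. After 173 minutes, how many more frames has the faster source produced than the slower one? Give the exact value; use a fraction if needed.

173 min = 10380 s.
A emits 60000/1001 × 10380 = 622800000/1001 frames; B emits 60 × 10380 = 622800.
Difference = 622800/1001 frames (≈ 622.1778); B is ahead of A.

622800/1001 frames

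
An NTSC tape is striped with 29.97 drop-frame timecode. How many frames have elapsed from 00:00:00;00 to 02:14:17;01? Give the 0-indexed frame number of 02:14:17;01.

241469

As if non-drop at 30 labels/s: (2 × 3600 + 14 × 60 + 17) × 30 + 1 = 241711.
Minute boundaries passed: 134; those not divisible by 10: 134 − 13 = 121; dropped labels = 2 × 121 = 242.
Actual frame index = 241711 − 242 = 241469.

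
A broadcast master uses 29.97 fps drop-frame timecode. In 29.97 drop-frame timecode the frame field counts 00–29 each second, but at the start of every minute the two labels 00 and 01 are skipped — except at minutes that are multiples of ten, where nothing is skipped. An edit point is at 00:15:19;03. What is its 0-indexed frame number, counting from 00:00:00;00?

As if non-drop at 30 labels/s: (0 × 3600 + 15 × 60 + 19) × 30 + 3 = 27573.
Minute boundaries passed: 15; those not divisible by 10: 15 − 1 = 14; dropped labels = 2 × 14 = 28.
Actual frame index = 27573 − 28 = 27545.

27545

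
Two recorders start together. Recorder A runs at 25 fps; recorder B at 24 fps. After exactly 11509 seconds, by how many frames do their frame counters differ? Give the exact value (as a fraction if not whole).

A emits 25 × 11509 = 287725 frames; B emits 24 × 11509 = 276216.
Difference = 11509 frames; B is behind A.

11509 frames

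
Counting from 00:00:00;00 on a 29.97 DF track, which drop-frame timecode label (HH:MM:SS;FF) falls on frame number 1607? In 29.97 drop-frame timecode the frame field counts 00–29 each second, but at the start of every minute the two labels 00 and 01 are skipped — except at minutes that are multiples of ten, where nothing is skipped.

00:00:53;17

Ten DF minutes hold 17982 frames, so frame 1607 lies in block 0 (frames 0–17981) with 1607 frames into that block.
The block's first minute is 1800 frames and the rest 1798 each; 1607 frames reaches minute 0, so 0 × 18 + 0 × 2 = 0 labels have been skipped so far.
Adding those back, label number 1607 + 0 = 1607 at 30 labels/s is 53 s + 17 f = 0 h 0 min 53 s frame 17, i.e. 00:00:53;17.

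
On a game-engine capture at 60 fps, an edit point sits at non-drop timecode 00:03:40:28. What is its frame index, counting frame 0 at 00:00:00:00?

frame 13228

Total seconds to the label: (0 × 3600 + 3 × 60 + 40) = 220.
Frame index = 220 × 60 + 28 = 13228.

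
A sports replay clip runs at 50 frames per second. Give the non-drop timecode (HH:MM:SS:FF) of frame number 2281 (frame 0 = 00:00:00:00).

00:00:45:31

2281 ÷ 50 = 45 full seconds, remainder 31 frames.
45 s = 0 h 0 min 45 s.
Timecode: 00:00:45:31.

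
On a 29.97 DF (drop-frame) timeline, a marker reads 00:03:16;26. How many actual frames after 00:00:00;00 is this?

5900

Complete 10-minute blocks: 0, each 17982 frames → 0.
Remaining 3 whole minutes in the current block: 1800 + 2 × 1798 = 5396 frames.
Within the current minute: 16 × 30 + 26 − 2 = 504 (labels ;00/;01 skipped at this minute). Total = 0 + 5396 + 504 = 5900.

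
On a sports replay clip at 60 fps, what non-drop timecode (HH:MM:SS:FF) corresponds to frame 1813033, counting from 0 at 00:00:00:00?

1813033 ÷ 60 = 30217 full seconds, remainder 13 frames.
30217 s = 8 h 23 min 37 s.
Timecode: 08:23:37:13.

08:23:37:13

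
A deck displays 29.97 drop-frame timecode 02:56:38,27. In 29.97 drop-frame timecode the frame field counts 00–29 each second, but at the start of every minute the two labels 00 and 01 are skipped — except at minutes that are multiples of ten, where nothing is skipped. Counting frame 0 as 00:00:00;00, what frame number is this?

Complete 10-minute blocks: 17, each 17982 frames → 305694.
Remaining 6 whole minutes in the current block: 1800 + 5 × 1798 = 10790 frames.
Within the current minute: 38 × 30 + 27 − 2 = 1165 (labels ;00/;01 skipped at this minute). Total = 305694 + 10790 + 1165 = 317649.

317649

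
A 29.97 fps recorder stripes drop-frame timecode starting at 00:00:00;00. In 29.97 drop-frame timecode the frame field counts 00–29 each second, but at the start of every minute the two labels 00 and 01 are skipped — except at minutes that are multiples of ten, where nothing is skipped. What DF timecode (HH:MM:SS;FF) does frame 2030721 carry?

Ten DF minutes hold 17982 frames, so frame 2030721 lies in block 112 (frames 2013984–2031965) with 16737 frames into that block.
The block's first minute is 1800 frames and the rest 1798 each; 16737 frames reaches minute 9, so 112 × 18 + 9 × 2 = 2034 labels have been skipped so far.
Adding those back, label number 2030721 + 2034 = 2032755 at 30 labels/s is 67758 s + 15 f = 18 h 49 min 18 s frame 15, i.e. 18:49:18;15.

18:49:18;15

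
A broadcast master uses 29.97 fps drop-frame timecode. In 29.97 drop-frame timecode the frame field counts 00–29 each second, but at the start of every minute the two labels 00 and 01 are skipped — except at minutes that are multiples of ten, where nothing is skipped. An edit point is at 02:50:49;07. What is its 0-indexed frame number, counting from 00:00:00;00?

Complete 10-minute blocks: 17, each 17982 frames → 305694.
Remaining 0 whole minutes in the current block: 0 frames.
Within the current minute: 49 × 30 + 7 = 1477. Total = 305694 + 0 + 1477 = 307171.

307171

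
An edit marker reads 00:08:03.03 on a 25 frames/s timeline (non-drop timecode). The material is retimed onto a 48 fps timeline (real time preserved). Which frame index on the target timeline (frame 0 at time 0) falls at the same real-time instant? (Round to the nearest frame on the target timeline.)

frame 23190

Source frame index: (0×3600 + 8×60 + 3) × 25 + 3 = 12078.
Real time: 12078 / (25) = 12078/25 s.
Target frame: (12078/25) × (48) = 579744/25 ≈ 23189.760 → 23190.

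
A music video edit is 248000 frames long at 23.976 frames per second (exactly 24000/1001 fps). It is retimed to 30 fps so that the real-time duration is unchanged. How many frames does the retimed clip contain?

310310 frames

Target frames = source frames × (target rate / source rate) = 248000 × (30)/(24000/1001) = 248000 × 1001/800 = 310310.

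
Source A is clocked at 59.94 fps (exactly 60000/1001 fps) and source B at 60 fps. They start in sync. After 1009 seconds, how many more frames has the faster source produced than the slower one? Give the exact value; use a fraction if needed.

60540/1001 frames

A emits 60000/1001 × 1009 = 60540000/1001 frames; B emits 60 × 1009 = 60540.
Difference = 60540/1001 frames (≈ 60.4795); B is ahead of A.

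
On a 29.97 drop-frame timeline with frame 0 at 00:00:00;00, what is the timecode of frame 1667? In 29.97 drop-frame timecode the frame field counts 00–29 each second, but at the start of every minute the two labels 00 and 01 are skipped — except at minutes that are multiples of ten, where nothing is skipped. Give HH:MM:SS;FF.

Ten DF minutes hold 17982 frames, so frame 1667 lies in block 0 (frames 0–17981) with 1667 frames into that block.
The block's first minute is 1800 frames and the rest 1798 each; 1667 frames reaches minute 0, so 0 × 18 + 0 × 2 = 0 labels have been skipped so far.
Adding those back, label number 1667 + 0 = 1667 at 30 labels/s is 55 s + 17 f = 0 h 0 min 55 s frame 17, i.e. 00:00:55;17.

00:00:55;17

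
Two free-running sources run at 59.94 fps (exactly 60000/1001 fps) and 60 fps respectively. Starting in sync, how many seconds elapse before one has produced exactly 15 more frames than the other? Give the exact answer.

250.25 seconds

The gap grows by |60 − 60000/1001| = 60/1001 frames per second.
Time for a 15-frame gap: 15 ÷ (60/1001) = 250.25 s.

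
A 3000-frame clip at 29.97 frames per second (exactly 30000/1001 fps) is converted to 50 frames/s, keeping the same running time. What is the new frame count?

Target frames = source frames × (target rate / source rate) = 3000 × (50)/(30000/1001) = 3000 × 1001/600 = 5005.

5005 frames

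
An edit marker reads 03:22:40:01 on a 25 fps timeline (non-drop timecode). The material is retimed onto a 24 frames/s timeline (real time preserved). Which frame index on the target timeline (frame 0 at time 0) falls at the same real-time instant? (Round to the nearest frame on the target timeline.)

Source frame index: (3×3600 + 22×60 + 40) × 25 + 1 = 304001.
Real time: 304001 / (25) = 304001/25 s.
Target frame: (304001/25) × (24) = 7296024/25 ≈ 291840.960 → 291841.

frame 291841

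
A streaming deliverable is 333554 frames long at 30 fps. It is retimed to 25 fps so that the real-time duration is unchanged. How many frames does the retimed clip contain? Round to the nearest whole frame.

Frames at target rate = 333554 × (25) / (30) = 833885/3 ≈ 277961.667.
Nearest whole frame: 277962.

277962 frames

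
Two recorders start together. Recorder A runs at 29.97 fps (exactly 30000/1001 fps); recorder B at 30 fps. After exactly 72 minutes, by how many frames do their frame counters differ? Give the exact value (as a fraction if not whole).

72 min = 4320 s.
A emits 30000/1001 × 4320 = 129600000/1001 frames; B emits 30 × 4320 = 129600.
Difference = 129600/1001 frames (≈ 129.4705); B is ahead of A.

129600/1001 frames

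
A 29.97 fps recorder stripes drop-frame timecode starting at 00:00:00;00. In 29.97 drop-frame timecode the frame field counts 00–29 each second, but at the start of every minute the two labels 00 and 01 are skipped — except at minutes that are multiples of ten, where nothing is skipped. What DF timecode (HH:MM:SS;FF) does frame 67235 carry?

Each 10-minute DF block holds 10 × 60 × 30 − 9 × 2 = 17982 frames. 67235 ÷ 17982 → 3 full blocks, remainder 13289.
Within the partial block the first minute is 1800 frames and each further minute 1798, so 7 further minute boundaries passed. Total skipped labels = 18 × 3 + 2 × 7 = 68.
Non-drop label index = 67235 + 68 = 67303; at 30 labels/s that is 00:37:23:13, i.e. DF 00:37:23;13.

00:37:23;13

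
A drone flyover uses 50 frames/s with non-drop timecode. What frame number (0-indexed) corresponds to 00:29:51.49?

89599

Total seconds to the label: (0 × 3600 + 29 × 60 + 51) = 1791.
Frame index = 1791 × 50 + 49 = 89599.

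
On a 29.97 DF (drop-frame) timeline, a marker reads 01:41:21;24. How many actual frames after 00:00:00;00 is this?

As if non-drop at 30 labels/s: (1 × 3600 + 41 × 60 + 21) × 30 + 24 = 182454.
Minute boundaries passed: 101; those not divisible by 10: 101 − 10 = 91; dropped labels = 2 × 91 = 182.
Actual frame index = 182454 − 182 = 182272.

182272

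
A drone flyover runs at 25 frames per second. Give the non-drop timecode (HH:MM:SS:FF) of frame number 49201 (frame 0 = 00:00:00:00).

00:32:48:01

49201 ÷ 25 = 1968 full seconds, remainder 1 frame.
1968 s = 0 h 32 min 48 s.
Timecode: 00:32:48:01.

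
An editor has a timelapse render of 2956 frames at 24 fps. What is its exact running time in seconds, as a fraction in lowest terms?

Running time = 2956 ÷ (24) = 2956 × 1/24 = 739/6 s.

739/6 seconds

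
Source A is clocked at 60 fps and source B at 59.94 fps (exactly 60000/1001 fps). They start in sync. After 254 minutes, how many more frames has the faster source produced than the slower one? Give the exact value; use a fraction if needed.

914400/1001 frames

254 min = 15240 s.
A emits 60 × 15240 = 914400 frames; B emits 60000/1001 × 15240 = 914400000/1001.
Difference = 914400/1001 frames (≈ 913.4865); B is behind A.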